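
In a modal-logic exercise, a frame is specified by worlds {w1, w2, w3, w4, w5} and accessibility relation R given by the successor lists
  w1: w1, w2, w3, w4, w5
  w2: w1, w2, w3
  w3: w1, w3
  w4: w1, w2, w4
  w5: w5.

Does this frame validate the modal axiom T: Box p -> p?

Yes

By correspondence theory, T is valid on a frame iff R is reflexive.
Reflexive: yes — every world is R-related to itself.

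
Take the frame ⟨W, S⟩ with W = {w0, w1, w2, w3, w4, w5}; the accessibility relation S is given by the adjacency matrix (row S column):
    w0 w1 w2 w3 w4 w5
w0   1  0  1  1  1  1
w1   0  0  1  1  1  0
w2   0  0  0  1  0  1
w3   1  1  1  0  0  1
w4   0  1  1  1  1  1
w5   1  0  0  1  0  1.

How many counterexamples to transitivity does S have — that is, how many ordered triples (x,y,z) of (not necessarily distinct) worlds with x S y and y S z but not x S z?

24

Enumerating: (w0,w3,w1), (w0,w4,w1), (w1,w2,w5), (w1,w3,w0), (w1,w3,w1), (w1,w3,w5), (w1,w4,w1), (w1,w4,w5), (w2,w3,w0), (w2,w3,w1), (w2,w3,w2), (w2,w5,w0), … and 12 more.
Total: 24.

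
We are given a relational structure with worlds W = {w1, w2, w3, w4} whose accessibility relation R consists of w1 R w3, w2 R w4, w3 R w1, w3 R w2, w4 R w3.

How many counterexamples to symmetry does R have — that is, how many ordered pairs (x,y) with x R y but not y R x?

3

Enumerating: (w2,w4), (w3,w2), (w4,w3).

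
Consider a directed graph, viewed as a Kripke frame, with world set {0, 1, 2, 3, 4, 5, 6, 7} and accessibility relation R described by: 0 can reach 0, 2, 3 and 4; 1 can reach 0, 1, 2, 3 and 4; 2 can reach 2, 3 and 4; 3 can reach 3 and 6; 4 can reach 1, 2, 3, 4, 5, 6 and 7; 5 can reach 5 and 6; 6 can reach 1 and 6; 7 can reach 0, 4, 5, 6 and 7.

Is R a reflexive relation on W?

Yes

Reflexive: yes — every world is R-related to itself.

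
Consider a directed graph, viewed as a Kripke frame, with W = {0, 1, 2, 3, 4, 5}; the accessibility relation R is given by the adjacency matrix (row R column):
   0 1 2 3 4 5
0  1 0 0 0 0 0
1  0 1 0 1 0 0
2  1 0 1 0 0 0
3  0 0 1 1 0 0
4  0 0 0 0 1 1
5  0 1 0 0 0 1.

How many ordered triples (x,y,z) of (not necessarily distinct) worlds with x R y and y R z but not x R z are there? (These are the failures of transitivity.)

Enumerating: (1,3,2), (3,2,0), (4,5,1), (5,1,3).

4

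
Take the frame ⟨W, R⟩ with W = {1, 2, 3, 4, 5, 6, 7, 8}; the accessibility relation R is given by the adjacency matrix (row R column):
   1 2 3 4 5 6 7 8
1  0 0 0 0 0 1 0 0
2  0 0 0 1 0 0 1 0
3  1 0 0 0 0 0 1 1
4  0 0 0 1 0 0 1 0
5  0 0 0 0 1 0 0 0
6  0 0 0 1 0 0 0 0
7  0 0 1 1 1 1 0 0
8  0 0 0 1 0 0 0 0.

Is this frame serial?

Yes

Serial: yes — every world has a successor (e.g. 1 R 6).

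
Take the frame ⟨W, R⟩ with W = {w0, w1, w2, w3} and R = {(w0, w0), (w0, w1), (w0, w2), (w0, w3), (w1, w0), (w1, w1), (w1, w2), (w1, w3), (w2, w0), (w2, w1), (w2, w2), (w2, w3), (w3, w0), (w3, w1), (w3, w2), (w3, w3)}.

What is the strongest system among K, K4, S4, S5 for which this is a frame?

Transitive (axiom 4): yes — every two-step R-path is closed by a direct edge.
Reflexive (axiom T): yes — every world is R-related to itself.
Euclidean (axiom 5): yes — any two successors of a common world are R-related.
So F validates K, K4, S4, S5. The strongest is S5.

S5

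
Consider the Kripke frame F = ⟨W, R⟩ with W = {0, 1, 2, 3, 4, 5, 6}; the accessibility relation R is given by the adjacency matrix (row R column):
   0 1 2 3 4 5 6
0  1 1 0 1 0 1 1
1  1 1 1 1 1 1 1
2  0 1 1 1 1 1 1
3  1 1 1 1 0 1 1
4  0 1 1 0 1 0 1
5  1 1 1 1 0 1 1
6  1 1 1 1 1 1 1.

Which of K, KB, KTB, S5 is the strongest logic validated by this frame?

KTB

Symmetric (axiom B): yes — every pair in R has its reverse in R.
Reflexive (axiom T): yes — every world is R-related to itself.
Euclidean (axiom 5): no — 1 R 0 and 1 R 2, but not 0 R 2.
So F validates K, KB, KTB; S5 would additionally require R to be Euclidean. The strongest is KTB.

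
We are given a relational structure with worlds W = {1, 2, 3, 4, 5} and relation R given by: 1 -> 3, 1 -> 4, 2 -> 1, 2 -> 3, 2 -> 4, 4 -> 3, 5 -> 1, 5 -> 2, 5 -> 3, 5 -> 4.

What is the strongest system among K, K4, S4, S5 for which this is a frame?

K4

Transitive (axiom 4): yes — every two-step R-path is closed by a direct edge.
Reflexive (axiom T): no — 1 is not related to itself.
Euclidean (axiom 5): no — 1 R 3 and 1 R 4, but not 3 R 4.
So F validates K, K4; S4 would additionally require R to be reflexive. The strongest is K4.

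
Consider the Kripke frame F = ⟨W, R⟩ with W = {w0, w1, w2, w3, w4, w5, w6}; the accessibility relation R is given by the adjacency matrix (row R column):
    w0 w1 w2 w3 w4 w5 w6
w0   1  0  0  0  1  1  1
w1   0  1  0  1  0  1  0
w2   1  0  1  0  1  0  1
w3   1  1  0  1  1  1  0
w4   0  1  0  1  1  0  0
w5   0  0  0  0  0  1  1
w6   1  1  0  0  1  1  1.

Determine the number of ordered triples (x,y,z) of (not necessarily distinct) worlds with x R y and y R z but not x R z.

Enumerating: (w0,w4,w1), (w0,w4,w3), (w0,w6,w1), (w1,w3,w0), (w1,w3,w4), (w1,w5,w6), (w2,w0,w5), (w2,w4,w1), (w2,w4,w3), (w2,w6,w1), (w2,w6,w5), (w3,w0,w6), … and 9 more.
Total: 21.

21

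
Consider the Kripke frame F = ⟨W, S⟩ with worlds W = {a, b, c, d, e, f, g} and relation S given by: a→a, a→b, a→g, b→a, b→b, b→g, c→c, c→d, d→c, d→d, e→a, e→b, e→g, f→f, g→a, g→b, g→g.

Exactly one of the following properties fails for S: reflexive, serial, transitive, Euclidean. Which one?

reflexive

Reflexive: no — e is not related to itself.
Serial: yes — every world has a successor (e.g. a S a).
Transitive: yes — every two-step S-path is closed by a direct edge.
Euclidean: yes — any two successors of a common world are S-related.
Only reflexive fails.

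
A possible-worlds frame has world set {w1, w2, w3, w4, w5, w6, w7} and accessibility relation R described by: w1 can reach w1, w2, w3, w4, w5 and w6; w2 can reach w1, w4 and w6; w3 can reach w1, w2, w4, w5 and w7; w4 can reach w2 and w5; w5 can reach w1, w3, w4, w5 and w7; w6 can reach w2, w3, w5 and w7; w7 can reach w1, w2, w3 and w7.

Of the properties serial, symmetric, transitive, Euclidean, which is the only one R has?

serial

Serial: yes — every world has a successor (e.g. w1 R w1).
Symmetric: no — w1 R w4 but not w4 R w1.
Transitive: no — w1 R w3 and w3 R w7, but not w1 R w7.
Euclidean: no — w1 R w2 and w1 R w3, but not w2 R w3.
Only serial holds.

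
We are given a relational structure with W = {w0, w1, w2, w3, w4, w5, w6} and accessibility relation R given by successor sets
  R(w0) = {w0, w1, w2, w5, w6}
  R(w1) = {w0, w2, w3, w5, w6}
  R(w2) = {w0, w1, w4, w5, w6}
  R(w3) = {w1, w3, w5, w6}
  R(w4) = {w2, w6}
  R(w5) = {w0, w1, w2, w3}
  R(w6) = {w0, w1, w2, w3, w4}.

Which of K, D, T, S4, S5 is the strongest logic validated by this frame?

D

Serial (axiom D): yes — every world has a successor (e.g. w0 R w0).
Reflexive (axiom T): no — w1 is not related to itself.
Transitive (axiom 4): no — w0 R w1 and w1 R w3, but not w0 R w3.
Euclidean (axiom 5): no — w0 R w5 and w0 R w6, but not w5 R w6.
So F validates K, D; T would additionally require R to be reflexive. The strongest is D.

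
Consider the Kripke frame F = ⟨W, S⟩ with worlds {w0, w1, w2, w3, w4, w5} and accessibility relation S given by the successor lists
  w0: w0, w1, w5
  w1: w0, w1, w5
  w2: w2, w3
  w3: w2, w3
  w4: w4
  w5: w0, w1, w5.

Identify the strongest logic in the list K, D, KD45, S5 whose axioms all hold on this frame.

Serial (axiom D): yes — every world has a successor (e.g. w0 S w0).
Euclidean (axiom 5): yes — any two successors of a common world are S-related.
Transitive (axiom 4): yes — every two-step S-path is closed by a direct edge.
Reflexive (axiom T): yes — every world is S-related to itself.
So F validates K, D, KD45, S5. The strongest is S5.

S5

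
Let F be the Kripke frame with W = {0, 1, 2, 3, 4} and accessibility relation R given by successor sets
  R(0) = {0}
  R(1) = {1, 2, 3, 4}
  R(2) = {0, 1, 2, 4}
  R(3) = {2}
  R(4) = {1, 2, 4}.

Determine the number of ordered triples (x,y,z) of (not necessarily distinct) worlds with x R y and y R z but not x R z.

Enumerating: (1,2,0), (2,1,3), (3,2,0), (3,2,1), (3,2,4), (4,1,3), (4,2,0).

7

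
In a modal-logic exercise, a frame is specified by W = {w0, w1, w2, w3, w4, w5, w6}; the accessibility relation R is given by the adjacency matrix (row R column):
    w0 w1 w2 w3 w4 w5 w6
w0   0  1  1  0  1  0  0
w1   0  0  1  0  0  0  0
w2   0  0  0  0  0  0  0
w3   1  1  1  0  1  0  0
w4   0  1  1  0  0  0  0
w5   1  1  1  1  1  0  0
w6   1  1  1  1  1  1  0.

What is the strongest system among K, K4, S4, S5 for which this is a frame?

Transitive (axiom 4): yes — every two-step R-path is closed by a direct edge.
Reflexive (axiom T): no — w0 is not related to itself.
Euclidean (axiom 5): no — w0 R w1 and w0 R w4, but not w1 R w4.
So F validates K, K4; S4 would additionally require R to be reflexive. The strongest is K4.

K4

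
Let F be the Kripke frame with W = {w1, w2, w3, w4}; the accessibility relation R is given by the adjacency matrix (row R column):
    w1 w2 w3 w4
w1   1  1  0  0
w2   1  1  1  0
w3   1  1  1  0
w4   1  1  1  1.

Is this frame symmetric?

Symmetric: no — w3 R w1 but not w1 R w3.

No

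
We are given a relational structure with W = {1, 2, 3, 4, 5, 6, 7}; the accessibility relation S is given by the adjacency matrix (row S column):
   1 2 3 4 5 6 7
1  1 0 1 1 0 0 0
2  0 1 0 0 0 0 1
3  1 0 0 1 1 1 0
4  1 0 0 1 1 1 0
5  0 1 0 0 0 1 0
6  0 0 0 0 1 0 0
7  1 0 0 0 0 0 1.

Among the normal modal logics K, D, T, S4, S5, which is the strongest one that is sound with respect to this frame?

D

Serial (axiom D): yes — every world has a successor (e.g. 1 S 1).
Reflexive (axiom T): no — 3 is not related to itself.
Transitive (axiom 4): no — 1 S 3 and 3 S 5, but not 1 S 5.
Euclidean (axiom 5): no — 1 S 4 and 1 S 3, but not 4 S 3.
So F validates K, D; T would additionally require S to be reflexive. The strongest is D.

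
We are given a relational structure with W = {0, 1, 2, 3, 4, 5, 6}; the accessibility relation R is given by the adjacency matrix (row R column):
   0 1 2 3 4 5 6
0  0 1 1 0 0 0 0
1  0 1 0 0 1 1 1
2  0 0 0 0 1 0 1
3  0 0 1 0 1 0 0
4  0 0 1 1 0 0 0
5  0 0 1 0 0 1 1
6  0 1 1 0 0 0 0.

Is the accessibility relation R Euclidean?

Euclidean: no — 0 R 1 and 0 R 2, but not 1 R 2.

No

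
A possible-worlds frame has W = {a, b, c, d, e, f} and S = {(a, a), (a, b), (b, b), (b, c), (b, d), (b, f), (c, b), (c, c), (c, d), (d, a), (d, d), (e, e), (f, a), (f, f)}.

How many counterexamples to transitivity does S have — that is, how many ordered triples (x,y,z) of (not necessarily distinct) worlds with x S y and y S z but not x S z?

Enumerating: (a,b,c), (a,b,d), (a,b,f), (b,d,a), (b,f,a), (c,b,f), (c,d,a), (d,a,b), (f,a,b).

9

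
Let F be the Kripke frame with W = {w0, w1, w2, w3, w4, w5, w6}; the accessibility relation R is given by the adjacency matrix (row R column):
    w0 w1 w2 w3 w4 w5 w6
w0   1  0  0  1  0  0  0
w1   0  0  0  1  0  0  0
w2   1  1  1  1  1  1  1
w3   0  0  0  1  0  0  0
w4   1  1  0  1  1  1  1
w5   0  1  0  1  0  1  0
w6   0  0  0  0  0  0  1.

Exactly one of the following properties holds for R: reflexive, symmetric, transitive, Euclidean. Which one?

Reflexive: no — w1 is not related to itself.
Symmetric: no — w0 R w3 but not w3 R w0.
Transitive: yes — every two-step R-path is closed by a direct edge.
Euclidean: no — w2 R w0 and w2 R w1, but not w0 R w1.
Only transitive holds.

transitive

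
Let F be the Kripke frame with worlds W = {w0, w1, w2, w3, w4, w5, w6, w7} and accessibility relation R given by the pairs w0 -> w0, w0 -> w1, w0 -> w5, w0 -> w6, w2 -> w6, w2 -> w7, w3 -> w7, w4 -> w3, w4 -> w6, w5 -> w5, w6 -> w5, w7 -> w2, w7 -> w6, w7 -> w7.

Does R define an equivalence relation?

Reflexive: no — w1 is not related to itself.
Symmetric: no — w0 R w1 but not w1 R w0.
Transitive: no — w2 R w6 and w6 R w5, but not w2 R w5.
So R is not an equivalence relation.

No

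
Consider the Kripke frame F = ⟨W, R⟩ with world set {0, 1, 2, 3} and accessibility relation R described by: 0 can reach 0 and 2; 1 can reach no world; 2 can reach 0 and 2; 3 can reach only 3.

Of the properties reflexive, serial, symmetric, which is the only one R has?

symmetric

Reflexive: no — 1 is not related to itself.
Serial: no — 1 has no R-successor.
Symmetric: yes — every pair in R has its reverse in R.
Only symmetric holds.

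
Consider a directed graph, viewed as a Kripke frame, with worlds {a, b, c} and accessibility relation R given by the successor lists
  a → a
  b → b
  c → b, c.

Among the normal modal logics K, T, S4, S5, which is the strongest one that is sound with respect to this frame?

Reflexive (axiom T): yes — every world is R-related to itself.
Transitive (axiom 4): yes — every two-step R-path is closed by a direct edge.
Euclidean (axiom 5): no — c R b and c R c, but not b R c.
So F validates K, T, S4; S5 would additionally require R to be Euclidean. The strongest is S4.

S4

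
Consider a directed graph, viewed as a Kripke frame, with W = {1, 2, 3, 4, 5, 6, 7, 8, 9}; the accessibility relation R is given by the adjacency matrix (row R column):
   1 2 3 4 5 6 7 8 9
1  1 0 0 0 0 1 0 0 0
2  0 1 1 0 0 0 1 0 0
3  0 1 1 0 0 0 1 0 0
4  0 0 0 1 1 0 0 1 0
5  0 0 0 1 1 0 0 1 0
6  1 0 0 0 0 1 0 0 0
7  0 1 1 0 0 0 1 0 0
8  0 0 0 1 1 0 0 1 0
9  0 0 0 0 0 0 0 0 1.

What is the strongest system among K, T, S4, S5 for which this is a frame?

Reflexive (axiom T): yes — every world is R-related to itself.
Transitive (axiom 4): yes — every two-step R-path is closed by a direct edge.
Euclidean (axiom 5): yes — any two successors of a common world are R-related.
So F validates K, T, S4, S5. The strongest is S5.

S5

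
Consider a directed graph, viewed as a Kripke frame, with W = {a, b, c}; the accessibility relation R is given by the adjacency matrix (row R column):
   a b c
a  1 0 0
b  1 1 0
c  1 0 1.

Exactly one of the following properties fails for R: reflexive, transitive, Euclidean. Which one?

Euclidean

Reflexive: yes — every world is R-related to itself.
Transitive: yes — every two-step R-path is closed by a direct edge.
Euclidean: no — b R a and b R b, but not a R b.
Only Euclidean fails.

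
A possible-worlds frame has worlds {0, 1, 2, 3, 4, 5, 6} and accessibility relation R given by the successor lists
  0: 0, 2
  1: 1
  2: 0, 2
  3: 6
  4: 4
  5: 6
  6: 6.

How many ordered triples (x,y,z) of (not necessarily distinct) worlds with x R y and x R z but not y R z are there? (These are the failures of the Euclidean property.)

R is Euclidean; there are no such tuples.

0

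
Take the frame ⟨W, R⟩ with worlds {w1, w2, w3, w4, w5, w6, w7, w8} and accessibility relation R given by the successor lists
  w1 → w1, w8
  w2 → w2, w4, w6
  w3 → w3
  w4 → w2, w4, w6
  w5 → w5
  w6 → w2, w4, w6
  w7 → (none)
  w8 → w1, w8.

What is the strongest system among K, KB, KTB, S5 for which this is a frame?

KB

Symmetric (axiom B): yes — every pair in R has its reverse in R.
Reflexive (axiom T): no — w7 is not related to itself.
Euclidean (axiom 5): yes — any two successors of a common world are R-related.
So F validates K, KB; KTB would additionally require R to be reflexive. The strongest is KB.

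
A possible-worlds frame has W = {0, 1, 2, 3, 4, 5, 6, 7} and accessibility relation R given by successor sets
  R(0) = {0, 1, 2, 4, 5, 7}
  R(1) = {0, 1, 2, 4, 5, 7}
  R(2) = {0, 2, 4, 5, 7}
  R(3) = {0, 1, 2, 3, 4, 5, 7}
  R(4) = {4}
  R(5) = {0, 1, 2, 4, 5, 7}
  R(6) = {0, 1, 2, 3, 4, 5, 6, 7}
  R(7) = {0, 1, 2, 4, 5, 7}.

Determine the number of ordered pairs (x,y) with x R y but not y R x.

19

Enumerating: (0,4), (1,2), (1,4), (2,4), (3,0), (3,1), (3,2), (3,4), (3,5), (3,7), (5,4), (6,0), … and 7 more.
Total: 19.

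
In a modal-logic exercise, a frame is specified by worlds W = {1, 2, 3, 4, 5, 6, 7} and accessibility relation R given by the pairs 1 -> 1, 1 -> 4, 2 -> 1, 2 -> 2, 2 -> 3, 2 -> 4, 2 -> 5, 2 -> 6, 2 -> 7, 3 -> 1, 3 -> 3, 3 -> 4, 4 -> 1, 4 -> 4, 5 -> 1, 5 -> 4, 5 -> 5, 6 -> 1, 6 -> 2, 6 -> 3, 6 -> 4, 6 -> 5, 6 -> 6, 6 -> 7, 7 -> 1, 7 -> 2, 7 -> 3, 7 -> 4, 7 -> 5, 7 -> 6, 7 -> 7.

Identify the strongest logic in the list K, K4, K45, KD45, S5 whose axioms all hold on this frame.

K4

Transitive (axiom 4): yes — every two-step R-path is closed by a direct edge.
Euclidean (axiom 5): no — 2 R 1 and 2 R 3, but not 1 R 3.
Serial (axiom D): yes — every world has a successor (e.g. 1 R 1).
Reflexive (axiom T): yes — every world is R-related to itself.
So F validates K, K4; K45 would additionally require R to be Euclidean. The strongest is K4.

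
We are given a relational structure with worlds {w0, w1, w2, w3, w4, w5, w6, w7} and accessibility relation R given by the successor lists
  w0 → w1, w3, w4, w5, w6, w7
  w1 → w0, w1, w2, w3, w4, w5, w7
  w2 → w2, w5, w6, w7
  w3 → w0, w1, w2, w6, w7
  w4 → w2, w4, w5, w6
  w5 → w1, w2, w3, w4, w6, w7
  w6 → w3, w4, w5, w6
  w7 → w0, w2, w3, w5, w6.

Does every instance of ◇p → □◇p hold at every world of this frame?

The schema 5 characterises exactly the Euclidean frames.
Euclidean: no — w0 R w1 and w0 R w6, but not w1 R w6.

No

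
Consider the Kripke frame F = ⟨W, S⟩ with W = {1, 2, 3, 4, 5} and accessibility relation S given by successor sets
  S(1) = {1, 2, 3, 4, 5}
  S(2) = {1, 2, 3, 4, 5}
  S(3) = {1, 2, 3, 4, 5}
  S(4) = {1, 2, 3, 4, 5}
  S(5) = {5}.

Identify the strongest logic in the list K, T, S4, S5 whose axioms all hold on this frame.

S4

Reflexive (axiom T): yes — every world is S-related to itself.
Transitive (axiom 4): yes — every two-step S-path is closed by a direct edge.
Euclidean (axiom 5): no — 1 S 5 and 1 S 2, but not 5 S 2.
So F validates K, T, S4; S5 would additionally require S to be Euclidean. The strongest is S4.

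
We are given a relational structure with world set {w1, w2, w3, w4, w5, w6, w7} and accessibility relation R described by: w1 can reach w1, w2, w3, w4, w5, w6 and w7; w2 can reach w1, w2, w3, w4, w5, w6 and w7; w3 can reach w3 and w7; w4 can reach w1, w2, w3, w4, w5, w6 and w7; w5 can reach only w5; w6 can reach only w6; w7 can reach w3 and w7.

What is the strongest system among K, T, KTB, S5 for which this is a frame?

T

Reflexive (axiom T): yes — every world is R-related to itself.
Symmetric (axiom B): no — w1 R w3 but not w3 R w1.
Euclidean (axiom 5): no — w1 R w3 and w1 R w2, but not w3 R w2.
So F validates K, T; KTB would additionally require R to be symmetric. The strongest is T.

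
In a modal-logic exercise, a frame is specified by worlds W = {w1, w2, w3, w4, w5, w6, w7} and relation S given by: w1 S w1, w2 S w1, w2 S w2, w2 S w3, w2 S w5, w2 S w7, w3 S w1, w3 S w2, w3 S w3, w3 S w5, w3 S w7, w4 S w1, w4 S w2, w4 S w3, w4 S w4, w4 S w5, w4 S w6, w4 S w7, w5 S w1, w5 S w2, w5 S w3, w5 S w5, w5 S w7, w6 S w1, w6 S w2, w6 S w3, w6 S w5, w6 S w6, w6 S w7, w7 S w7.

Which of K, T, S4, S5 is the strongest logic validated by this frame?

Reflexive (axiom T): yes — every world is S-related to itself.
Transitive (axiom 4): yes — every two-step S-path is closed by a direct edge.
Euclidean (axiom 5): no — w2 S w1 and w2 S w3, but not w1 S w3.
So F validates K, T, S4; S5 would additionally require S to be Euclidean. The strongest is S4.

S4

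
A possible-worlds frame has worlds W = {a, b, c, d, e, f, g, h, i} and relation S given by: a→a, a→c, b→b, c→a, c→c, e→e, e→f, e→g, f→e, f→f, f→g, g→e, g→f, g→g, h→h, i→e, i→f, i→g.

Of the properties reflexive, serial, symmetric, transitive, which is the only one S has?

Reflexive: no — d is not related to itself.
Serial: no — d has no S-successor.
Symmetric: no — i S e but not e S i.
Transitive: yes — every two-step S-path is closed by a direct edge.
Only transitive holds.

transitive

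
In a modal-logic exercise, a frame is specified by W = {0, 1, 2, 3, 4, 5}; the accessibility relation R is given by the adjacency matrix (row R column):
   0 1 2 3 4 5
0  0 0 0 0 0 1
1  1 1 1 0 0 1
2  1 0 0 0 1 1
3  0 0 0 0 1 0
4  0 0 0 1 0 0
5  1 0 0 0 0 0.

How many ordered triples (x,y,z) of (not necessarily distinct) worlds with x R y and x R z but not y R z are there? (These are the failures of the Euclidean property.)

19

Enumerating: (0,5,5), (1,0,0), (1,0,1), (1,0,2), (1,2,1), (1,2,2), (1,5,1), (1,5,2), (1,5,5), (2,0,0), (2,0,4), (2,4,0), … and 7 more.
Total: 19.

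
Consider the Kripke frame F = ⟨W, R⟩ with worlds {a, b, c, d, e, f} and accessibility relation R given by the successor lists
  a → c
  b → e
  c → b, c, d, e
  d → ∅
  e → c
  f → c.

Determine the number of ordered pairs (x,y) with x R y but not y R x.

5

Enumerating: (a,c), (b,e), (c,b), (c,d), (f,c).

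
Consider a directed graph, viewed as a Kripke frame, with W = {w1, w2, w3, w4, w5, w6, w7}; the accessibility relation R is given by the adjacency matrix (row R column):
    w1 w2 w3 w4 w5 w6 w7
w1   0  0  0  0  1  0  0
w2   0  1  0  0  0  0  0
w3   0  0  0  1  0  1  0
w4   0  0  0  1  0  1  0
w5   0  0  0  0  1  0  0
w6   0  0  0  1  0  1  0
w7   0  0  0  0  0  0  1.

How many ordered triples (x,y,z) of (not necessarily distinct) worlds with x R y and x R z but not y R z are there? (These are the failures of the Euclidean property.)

R is Euclidean; there are no such tuples.

0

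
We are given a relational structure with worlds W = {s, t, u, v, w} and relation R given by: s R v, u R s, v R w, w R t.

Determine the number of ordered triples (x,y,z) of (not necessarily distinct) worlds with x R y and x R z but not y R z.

4

Enumerating: (s,v,v), (u,s,s), (v,w,w), (w,t,t).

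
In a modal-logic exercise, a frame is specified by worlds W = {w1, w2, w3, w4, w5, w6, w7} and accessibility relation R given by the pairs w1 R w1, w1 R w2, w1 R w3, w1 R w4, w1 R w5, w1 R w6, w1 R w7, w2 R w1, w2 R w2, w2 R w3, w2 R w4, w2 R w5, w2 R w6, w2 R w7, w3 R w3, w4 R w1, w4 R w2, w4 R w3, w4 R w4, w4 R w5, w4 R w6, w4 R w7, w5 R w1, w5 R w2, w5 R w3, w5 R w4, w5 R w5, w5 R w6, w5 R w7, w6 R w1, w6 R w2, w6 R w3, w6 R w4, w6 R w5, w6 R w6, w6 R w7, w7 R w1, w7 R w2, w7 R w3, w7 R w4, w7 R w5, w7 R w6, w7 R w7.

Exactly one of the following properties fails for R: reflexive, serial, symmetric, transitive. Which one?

symmetric

Reflexive: yes — every world is R-related to itself.
Serial: yes — every world has a successor (e.g. w1 R w1).
Symmetric: no — w1 R w3 but not w3 R w1.
Transitive: yes — every two-step R-path is closed by a direct edge.
Only symmetric fails.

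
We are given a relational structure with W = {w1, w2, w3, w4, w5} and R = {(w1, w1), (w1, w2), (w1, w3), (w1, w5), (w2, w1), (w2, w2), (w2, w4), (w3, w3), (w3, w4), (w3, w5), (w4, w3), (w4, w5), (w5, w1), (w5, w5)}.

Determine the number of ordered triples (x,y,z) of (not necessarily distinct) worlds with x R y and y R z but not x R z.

11

Enumerating: (w1,w2,w4), (w1,w3,w4), (w2,w1,w3), (w2,w1,w5), (w2,w4,w3), (w2,w4,w5), (w3,w5,w1), (w4,w3,w4), (w4,w5,w1), (w5,w1,w2), (w5,w1,w3).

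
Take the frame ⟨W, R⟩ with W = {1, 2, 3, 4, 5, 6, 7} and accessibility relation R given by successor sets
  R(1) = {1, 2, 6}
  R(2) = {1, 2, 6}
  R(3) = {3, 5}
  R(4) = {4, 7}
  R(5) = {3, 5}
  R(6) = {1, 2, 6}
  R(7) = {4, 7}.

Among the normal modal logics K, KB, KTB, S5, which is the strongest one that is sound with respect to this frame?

S5

Symmetric (axiom B): yes — every pair in R has its reverse in R.
Reflexive (axiom T): yes — every world is R-related to itself.
Euclidean (axiom 5): yes — any two successors of a common world are R-related.
So F validates K, KB, KTB, S5. The strongest is S5.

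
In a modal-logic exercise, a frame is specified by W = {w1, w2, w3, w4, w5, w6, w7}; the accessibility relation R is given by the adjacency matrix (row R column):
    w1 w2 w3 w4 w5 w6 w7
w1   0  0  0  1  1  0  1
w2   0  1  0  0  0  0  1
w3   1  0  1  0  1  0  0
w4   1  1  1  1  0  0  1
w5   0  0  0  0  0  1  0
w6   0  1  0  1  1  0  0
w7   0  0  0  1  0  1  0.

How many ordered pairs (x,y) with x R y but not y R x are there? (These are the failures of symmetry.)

10

Enumerating: (w1,w5), (w1,w7), (w2,w7), (w3,w1), (w3,w5), (w4,w2), (w4,w3), (w6,w2), (w6,w4), (w7,w6).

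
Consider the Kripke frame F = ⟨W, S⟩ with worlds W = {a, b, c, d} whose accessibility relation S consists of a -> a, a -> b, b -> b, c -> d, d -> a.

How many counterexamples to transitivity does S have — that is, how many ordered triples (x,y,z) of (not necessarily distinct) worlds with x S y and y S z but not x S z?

Enumerating: (c,d,a), (d,a,b).

2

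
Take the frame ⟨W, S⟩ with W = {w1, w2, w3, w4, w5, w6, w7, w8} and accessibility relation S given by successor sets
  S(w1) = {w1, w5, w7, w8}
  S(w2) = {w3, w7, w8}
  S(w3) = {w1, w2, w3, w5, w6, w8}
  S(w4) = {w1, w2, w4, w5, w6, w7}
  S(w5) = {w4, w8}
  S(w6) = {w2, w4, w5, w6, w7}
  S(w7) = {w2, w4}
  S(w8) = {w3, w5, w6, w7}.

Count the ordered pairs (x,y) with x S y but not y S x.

Enumerating: (w1,w5), (w1,w7), (w1,w8), (w2,w8), (w3,w1), (w3,w5), (w3,w6), (w4,w1), (w4,w2), (w6,w2), (w6,w5), (w6,w7), (w8,w6), (w8,w7).

14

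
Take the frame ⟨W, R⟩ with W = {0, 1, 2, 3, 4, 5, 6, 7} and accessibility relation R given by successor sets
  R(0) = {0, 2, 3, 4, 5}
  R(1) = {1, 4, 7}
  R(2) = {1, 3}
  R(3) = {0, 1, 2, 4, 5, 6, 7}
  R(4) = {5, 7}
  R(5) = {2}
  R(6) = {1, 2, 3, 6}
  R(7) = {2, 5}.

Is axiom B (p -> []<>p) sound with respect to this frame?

No

By correspondence theory, B is valid on a frame iff R is symmetric.
Symmetric: no — 0 R 2 but not 2 R 0.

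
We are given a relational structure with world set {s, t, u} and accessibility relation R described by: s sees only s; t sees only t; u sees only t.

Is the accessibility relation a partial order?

Reflexive: no — u is not related to itself.
Transitive: yes — every two-step R-path is closed by a direct edge.
Antisymmetric: yes — no distinct pair is related both ways.
So R is not a partial order.

No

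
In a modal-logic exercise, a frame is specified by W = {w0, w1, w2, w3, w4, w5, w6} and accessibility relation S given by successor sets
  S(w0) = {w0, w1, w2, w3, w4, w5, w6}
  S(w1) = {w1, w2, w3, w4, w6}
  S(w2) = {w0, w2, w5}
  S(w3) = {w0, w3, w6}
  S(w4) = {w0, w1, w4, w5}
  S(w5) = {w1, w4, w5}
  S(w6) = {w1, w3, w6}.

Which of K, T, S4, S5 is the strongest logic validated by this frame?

Reflexive (axiom T): yes — every world is S-related to itself.
Transitive (axiom 4): no — w1 S w2 and w2 S w0, but not w1 S w0.
Euclidean (axiom 5): no — w0 S w1 and w0 S w5, but not w1 S w5.
So F validates K, T; S4 would additionally require S to be transitive. The strongest is T.

T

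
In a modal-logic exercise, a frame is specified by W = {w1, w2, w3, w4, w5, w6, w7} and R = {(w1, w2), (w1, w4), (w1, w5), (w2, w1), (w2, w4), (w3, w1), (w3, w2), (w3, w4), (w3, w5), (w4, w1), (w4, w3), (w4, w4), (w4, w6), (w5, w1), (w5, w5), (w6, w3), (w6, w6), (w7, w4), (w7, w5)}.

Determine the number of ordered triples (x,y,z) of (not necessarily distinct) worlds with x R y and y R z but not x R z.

Enumerating: (w1,w2,w1), (w1,w4,w1), (w1,w4,w3), (w1,w4,w6), (w1,w5,w1), (w2,w1,w2), (w2,w1,w5), (w2,w4,w3), (w2,w4,w6), (w3,w4,w3), (w3,w4,w6), (w4,w1,w2), … and 13 more.
Total: 25.

25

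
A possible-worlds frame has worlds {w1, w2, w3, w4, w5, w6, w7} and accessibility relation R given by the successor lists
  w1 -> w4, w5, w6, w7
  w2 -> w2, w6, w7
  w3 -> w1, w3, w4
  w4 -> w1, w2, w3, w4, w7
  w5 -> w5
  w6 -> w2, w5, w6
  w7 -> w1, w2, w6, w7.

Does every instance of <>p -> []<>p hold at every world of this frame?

The schema 5 characterises exactly the Euclidean frames.
Euclidean: no — w1 R w4 and w1 R w5, but not w4 R w5.

No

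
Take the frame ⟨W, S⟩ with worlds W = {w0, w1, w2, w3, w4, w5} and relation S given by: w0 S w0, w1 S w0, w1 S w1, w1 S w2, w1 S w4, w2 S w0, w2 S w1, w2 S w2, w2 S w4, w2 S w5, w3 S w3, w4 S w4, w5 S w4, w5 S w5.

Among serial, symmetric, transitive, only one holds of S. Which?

serial

Serial: yes — every world has a successor (e.g. w0 S w0).
Symmetric: no — w1 S w0 but not w0 S w1.
Transitive: no — w1 S w2 and w2 S w5, but not w1 S w5.
Only serial holds.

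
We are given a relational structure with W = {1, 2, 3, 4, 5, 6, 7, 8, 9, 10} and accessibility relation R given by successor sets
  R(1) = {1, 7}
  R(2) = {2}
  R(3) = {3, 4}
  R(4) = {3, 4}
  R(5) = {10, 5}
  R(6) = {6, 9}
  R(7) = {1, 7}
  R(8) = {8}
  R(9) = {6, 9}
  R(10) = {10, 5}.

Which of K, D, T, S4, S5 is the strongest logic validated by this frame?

Serial (axiom D): yes — every world has a successor (e.g. 1 R 1).
Reflexive (axiom T): yes — every world is R-related to itself.
Transitive (axiom 4): yes — every two-step R-path is closed by a direct edge.
Euclidean (axiom 5): yes — any two successors of a common world are R-related.
So F validates K, D, T, S4, S5. The strongest is S5.

S5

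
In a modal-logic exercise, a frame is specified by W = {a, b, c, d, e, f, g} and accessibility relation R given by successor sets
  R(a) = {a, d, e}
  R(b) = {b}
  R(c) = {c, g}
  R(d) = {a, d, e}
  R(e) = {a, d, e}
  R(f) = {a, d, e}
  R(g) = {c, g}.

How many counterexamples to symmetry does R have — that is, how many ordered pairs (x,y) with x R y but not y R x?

Enumerating: (f,a), (f,d), (f,e).

3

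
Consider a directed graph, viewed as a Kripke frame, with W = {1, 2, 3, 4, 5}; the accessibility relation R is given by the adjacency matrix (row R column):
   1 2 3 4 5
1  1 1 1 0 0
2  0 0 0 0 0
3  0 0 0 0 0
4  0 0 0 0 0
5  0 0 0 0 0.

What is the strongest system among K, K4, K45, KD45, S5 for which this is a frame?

Transitive (axiom 4): yes — every two-step R-path is closed by a direct edge.
Euclidean (axiom 5): no — 1 R 2 and 1 R 3, but not 2 R 3.
Serial (axiom D): no — 2 has no R-successor.
Reflexive (axiom T): no — 2 is not related to itself.
So F validates K, K4; K45 would additionally require R to be Euclidean. The strongest is K4.

K4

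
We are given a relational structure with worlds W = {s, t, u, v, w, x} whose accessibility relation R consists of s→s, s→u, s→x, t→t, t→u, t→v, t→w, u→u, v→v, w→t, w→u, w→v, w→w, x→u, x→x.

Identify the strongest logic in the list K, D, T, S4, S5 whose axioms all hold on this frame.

Serial (axiom D): yes — every world has a successor (e.g. s R s).
Reflexive (axiom T): yes — every world is R-related to itself.
Transitive (axiom 4): yes — every two-step R-path is closed by a direct edge.
Euclidean (axiom 5): no — s R u and s R x, but not u R x.
So F validates K, D, T, S4; S5 would additionally require R to be Euclidean. The strongest is S4.

S4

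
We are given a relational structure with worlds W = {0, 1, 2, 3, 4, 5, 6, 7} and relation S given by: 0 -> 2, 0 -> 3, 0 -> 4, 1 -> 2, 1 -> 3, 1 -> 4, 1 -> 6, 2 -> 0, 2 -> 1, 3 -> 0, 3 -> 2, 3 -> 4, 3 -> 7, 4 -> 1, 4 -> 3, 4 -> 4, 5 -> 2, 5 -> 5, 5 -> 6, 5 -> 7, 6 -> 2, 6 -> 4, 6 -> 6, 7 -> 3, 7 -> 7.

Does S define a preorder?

Reflexive: no — 0 is not related to itself.
Transitive: no — 0 S 2 and 2 S 1, but not 0 S 1.
So S is not a preorder.

No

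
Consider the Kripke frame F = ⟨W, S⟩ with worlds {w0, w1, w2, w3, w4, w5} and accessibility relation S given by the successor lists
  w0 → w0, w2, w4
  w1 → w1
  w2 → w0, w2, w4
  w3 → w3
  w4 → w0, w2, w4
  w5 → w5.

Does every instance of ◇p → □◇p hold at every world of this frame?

Yes

The schema 5 characterises exactly the Euclidean frames.
Euclidean: yes — any two successors of a common world are S-related.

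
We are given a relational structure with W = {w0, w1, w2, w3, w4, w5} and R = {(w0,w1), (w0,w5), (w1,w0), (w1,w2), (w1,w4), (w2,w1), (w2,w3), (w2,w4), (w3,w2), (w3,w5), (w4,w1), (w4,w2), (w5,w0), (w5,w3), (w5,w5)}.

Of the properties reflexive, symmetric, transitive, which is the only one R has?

Reflexive: no — w0 is not related to itself.
Symmetric: yes — every pair in R has its reverse in R.
Transitive: no — w0 R w1 and w1 R w2, but not w0 R w2.
Only symmetric holds.

symmetric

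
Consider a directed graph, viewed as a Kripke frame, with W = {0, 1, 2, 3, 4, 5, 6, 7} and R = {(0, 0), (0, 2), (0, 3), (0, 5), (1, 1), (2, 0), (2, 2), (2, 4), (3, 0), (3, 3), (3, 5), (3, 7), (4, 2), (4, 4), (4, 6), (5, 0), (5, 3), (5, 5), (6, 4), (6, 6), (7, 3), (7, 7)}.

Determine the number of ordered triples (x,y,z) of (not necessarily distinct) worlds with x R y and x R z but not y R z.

12

Enumerating: (0,2,3), (0,2,5), (0,3,2), (0,5,2), (2,0,4), (2,4,0), (3,0,7), (3,5,7), (3,7,0), (3,7,5), (4,2,6), (4,6,2).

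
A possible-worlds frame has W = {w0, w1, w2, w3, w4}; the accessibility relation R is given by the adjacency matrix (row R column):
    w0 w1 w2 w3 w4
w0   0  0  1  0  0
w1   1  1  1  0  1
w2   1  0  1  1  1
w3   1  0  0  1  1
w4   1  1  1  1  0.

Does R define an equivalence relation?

Reflexive: no — w0 is not related to itself.
Symmetric: no — w1 R w0 but not w0 R w1.
Transitive: no — w0 R w2 and w2 R w3, but not w0 R w3.
So R is not an equivalence relation.

No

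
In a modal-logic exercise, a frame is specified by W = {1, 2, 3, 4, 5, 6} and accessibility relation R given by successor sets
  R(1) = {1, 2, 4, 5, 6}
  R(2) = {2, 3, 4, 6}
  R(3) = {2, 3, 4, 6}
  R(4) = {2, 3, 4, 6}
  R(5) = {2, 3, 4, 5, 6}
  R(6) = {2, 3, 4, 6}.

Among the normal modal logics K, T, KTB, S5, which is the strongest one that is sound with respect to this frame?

T

Reflexive (axiom T): yes — every world is R-related to itself.
Symmetric (axiom B): no — 1 R 2 but not 2 R 1.
Euclidean (axiom 5): no — 1 R 2 and 1 R 5, but not 2 R 5.
So F validates K, T; KTB would additionally require R to be symmetric. The strongest is T.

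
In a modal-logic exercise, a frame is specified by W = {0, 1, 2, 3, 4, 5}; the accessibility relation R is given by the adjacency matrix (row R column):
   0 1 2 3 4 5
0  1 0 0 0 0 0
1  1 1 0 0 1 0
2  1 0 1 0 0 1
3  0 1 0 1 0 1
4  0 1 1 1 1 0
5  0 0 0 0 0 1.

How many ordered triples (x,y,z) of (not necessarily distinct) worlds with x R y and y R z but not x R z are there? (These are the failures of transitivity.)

Enumerating: (1,4,2), (1,4,3), (3,1,0), (3,1,4), (4,1,0), (4,2,0), (4,2,5), (4,3,5).

8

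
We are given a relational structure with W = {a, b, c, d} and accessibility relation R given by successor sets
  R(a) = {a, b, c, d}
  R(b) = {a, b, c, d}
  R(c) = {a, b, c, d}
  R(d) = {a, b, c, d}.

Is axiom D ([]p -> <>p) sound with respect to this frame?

Axiom D corresponds to the accessibility relation being serial.
Serial: yes — every world has a successor (e.g. a R a).

Yes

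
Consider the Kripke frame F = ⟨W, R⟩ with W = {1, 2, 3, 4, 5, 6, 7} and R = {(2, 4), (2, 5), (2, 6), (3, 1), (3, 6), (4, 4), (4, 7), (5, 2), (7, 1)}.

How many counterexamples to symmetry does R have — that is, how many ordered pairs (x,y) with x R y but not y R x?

6

Enumerating: (2,4), (2,6), (3,1), (3,6), (4,7), (7,1).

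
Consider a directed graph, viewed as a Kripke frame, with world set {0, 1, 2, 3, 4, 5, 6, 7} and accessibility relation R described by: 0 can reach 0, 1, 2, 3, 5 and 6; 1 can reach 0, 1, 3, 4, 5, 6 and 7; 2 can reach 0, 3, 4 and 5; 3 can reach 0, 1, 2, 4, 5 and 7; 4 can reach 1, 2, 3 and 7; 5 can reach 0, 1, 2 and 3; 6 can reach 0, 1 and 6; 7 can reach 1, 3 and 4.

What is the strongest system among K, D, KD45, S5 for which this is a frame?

D

Serial (axiom D): yes — every world has a successor (e.g. 0 R 0).
Euclidean (axiom 5): no — 0 R 1 and 0 R 2, but not 1 R 2.
Transitive (axiom 4): no — 0 R 1 and 1 R 4, but not 0 R 4.
Reflexive (axiom T): no — 2 is not related to itself.
So F validates K, D; KD45 would additionally require R to be Euclidean and transitive. The strongest is D.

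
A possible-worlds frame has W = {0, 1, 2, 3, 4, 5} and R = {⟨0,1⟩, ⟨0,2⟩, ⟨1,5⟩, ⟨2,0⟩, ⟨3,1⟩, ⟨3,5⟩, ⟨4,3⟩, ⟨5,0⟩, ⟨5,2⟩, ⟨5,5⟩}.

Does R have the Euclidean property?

No

Euclidean: no — 0 R 1 and 0 R 2, but not 1 R 2.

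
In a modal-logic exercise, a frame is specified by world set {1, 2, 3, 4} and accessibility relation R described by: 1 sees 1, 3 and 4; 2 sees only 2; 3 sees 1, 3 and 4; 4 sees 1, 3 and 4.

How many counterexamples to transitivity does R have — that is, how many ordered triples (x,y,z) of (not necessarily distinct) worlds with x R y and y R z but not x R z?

R is transitive; there are no such tuples.

0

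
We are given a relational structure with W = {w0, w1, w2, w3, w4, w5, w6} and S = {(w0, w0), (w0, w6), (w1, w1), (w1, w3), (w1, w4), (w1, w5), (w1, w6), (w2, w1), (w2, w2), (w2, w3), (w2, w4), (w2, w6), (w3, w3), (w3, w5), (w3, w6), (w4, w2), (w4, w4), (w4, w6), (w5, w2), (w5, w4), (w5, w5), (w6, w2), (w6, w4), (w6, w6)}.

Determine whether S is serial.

Yes

Serial: yes — every world has a successor (e.g. w0 S w0).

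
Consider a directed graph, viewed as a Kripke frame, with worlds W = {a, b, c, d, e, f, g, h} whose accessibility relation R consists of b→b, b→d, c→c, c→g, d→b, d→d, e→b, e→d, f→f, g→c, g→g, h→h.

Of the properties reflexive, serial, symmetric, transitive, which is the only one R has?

transitive

Reflexive: no — a is not related to itself.
Serial: no — a has no R-successor.
Symmetric: no — e R b but not b R e.
Transitive: yes — every two-step R-path is closed by a direct edge.
Only transitive holds.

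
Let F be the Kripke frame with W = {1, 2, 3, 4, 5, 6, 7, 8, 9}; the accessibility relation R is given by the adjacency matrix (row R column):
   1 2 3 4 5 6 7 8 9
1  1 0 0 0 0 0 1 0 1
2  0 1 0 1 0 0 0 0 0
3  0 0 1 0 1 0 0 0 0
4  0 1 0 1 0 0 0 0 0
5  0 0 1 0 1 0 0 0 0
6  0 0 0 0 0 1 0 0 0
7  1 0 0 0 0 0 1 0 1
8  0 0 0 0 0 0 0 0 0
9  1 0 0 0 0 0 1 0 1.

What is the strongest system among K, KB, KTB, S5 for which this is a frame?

KB

Symmetric (axiom B): yes — every pair in R has its reverse in R.
Reflexive (axiom T): no — 8 is not related to itself.
Euclidean (axiom 5): yes — any two successors of a common world are R-related.
So F validates K, KB; KTB would additionally require R to be reflexive. The strongest is KB.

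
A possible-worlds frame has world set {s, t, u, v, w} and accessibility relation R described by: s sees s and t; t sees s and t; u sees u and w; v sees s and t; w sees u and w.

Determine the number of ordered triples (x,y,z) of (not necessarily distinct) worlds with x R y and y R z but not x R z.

0

R is transitive; there are no such tuples.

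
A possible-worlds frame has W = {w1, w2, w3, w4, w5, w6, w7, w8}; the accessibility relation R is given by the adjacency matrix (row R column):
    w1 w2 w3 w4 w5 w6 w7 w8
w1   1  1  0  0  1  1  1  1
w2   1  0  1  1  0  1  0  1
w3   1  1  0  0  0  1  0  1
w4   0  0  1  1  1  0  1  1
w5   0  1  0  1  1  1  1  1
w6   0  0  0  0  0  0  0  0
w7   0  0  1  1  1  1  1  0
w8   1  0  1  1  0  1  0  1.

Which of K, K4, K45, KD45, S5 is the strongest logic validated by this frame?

Transitive (axiom 4): no — w1 R w2 and w2 R w3, but not w1 R w3.
Euclidean (axiom 5): no — w1 R w2 and w1 R w5, but not w2 R w5.
Serial (axiom D): no — w6 has no R-successor.
Reflexive (axiom T): no — w2 is not related to itself.
So F validates K; K4 would additionally require R to be transitive. The strongest is K.

K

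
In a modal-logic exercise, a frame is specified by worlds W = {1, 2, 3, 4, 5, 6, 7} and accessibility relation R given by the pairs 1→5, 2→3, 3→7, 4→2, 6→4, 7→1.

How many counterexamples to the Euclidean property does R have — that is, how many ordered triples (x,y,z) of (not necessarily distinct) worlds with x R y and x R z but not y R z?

Enumerating: (1,5,5), (2,3,3), (3,7,7), (4,2,2), (6,4,4), (7,1,1).

6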